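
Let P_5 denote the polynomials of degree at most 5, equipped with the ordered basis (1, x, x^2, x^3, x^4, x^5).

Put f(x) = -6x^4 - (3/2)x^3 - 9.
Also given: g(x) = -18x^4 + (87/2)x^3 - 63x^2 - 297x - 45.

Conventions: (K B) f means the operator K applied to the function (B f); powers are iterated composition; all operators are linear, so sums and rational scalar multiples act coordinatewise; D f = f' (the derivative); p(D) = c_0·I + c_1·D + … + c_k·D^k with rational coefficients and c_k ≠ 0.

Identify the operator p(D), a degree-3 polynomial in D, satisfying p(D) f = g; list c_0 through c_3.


c_0 = 3, c_1 = -2, c_2 = 1, c_3 = 2

D^0 f = -6x^4 - (3/2)x^3 - 9
D^1 f = -24x^3 - (9/2)x^2
D^2 f = -72x^2 - 9x
D^3 f = -144x - 9
matching coefficients of g against c_0 f + c_1 Df + … from the top degree down determines the c_i
solution: c_0 = 3, c_1 = -2, c_2 = 1, c_3 = 2


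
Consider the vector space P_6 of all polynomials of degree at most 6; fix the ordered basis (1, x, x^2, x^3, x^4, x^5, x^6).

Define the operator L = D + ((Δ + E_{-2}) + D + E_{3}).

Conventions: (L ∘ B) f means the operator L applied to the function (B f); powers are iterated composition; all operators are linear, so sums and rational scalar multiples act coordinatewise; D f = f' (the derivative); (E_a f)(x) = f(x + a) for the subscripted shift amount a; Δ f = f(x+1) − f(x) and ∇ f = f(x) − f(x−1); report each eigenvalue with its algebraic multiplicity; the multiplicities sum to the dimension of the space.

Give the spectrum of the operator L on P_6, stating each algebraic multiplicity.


λ = 2 (multiplicity 7)

image of 1: 2
image of x: 2x + 4
image of x^2: 2x^2 + 8x + 14
image of x^3: 2x^3 + 12x^2 + 42x + 20
image of x^4: 2x^4 + 16x^3 + 84x^2 + 80x + 98
image of x^5: 2x^5 + 20x^4 + 140x^3 + 200x^2 + 490x + 212
image of x^6: 2x^6 + 24x^5 + 210x^4 + 400x^3 + 1470x^2 + 1272x + 794
the matrix is upper triangular; its diagonal is (2, 2, 2, 2, 2, 2, 2)
for a triangular matrix the eigenvalues are the diagonal entries, with algebraic multiplicity their repetition count


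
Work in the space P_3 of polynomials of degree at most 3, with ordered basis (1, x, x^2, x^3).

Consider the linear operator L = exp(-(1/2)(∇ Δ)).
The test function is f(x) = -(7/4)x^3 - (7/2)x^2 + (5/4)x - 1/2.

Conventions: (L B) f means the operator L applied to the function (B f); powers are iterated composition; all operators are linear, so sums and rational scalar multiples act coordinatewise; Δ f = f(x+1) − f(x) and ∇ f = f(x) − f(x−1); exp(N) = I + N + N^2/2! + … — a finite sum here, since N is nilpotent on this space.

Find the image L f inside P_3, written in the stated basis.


order-1 term: (21/4)x + 7/2
the series for exp(-(1/2)(∇ Δ)) f terminates at order 1
exp(-(1/2)(∇ Δ)) f = -(7/4)x^3 - (7/2)x^2 + (13/2)x + 3

g(x) = -(7/4)x^3 - (7/2)x^2 + (13/2)x + 3


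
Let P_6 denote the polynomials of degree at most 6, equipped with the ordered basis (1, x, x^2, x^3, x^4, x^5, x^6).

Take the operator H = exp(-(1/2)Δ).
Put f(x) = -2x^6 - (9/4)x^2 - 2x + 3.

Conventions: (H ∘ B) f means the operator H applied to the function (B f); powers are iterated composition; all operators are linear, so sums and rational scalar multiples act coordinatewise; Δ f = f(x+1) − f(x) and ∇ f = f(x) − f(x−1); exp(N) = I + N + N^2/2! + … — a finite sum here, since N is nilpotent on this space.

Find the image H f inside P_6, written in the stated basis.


order-1 term: 6x^5 + 15x^4 + 20x^3 + 15x^2 + (33/4)x + 25/8
order-2 term: -(15/2)x^4 - 30x^3 - (105/2)x^2 - 45x - 257/16
order-3 term: 5x^3 + (45/2)x^2 + (75/2)x + 45/2
order-4 term: -(15/8)x^2 - (15/2)x - 65/8
order-5 term: (3/8)x + 15/16
order-6 term: -1/32
the series for exp(-(1/2)Δ) f terminates at order 6
exp(-(1/2)Δ) f = -2x^6 + 6x^5 + (15/2)x^4 - 5x^3 - (153/8)x^2 - (67/8)x + 171/32

the image equals g(x) = -2x^6 + 6x^5 + (15/2)x^4 - 5x^3 - (153/8)x^2 - (67/8)x + 171/32


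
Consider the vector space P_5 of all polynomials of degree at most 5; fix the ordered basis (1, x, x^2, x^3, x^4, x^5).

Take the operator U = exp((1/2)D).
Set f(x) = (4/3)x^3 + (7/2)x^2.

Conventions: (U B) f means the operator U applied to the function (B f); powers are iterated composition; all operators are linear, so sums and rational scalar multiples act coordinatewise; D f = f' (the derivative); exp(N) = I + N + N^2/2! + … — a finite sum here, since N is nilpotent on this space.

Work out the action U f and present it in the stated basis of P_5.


order-1 term: 2x^2 + (7/2)x
order-2 term: x + 7/8
order-3 term: 1/6
the series for exp((1/2)D) f terminates at order 3
exp((1/2)D) f = (4/3)x^3 + (11/2)x^2 + (9/2)x + 25/24

g(x) = (4/3)x^3 + (11/2)x^2 + (9/2)x + 25/24


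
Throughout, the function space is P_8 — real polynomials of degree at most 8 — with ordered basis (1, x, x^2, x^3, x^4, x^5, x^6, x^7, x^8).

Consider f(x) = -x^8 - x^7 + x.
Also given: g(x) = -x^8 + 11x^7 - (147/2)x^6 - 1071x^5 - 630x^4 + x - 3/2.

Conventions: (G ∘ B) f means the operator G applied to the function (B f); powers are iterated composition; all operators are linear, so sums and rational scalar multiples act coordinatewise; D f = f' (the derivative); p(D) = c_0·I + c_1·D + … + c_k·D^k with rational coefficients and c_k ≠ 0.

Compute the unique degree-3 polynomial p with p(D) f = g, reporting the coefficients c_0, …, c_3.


c_0 = 1, c_1 = -3/2, c_2 = 3/2, c_3 = 3

D^0 f = -x^8 - x^7 + x
D^1 f = -8x^7 - 7x^6 + 1
D^2 f = -56x^6 - 42x^5
D^3 f = -336x^5 - 210x^4
matching coefficients of g against c_0 f + c_1 Df + … from the top degree down determines the c_i
solution: c_0 = 1, c_1 = -3/2, c_2 = 3/2, c_3 = 3


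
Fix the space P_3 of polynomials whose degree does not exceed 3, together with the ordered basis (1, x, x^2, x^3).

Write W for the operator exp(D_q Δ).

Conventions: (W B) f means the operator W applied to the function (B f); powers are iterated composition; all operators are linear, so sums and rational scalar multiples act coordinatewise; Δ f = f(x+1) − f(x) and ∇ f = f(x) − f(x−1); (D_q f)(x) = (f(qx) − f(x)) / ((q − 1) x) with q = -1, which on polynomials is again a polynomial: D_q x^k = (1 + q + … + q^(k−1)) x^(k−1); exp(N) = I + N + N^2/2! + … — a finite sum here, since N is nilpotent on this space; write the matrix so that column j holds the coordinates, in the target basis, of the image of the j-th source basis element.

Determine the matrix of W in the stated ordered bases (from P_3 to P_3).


the matrix is [[1, 0, 2, 3]; [0, 1, 0, 0]; [0, 0, 1, 0]; [0, 0, 0, 1]] (rows listed top to bottom)

image of 1: 1
image of x: x
image of x^2: x^2 + 2
image of x^3: x^3 + 3
each image's coordinates form column j of the matrix


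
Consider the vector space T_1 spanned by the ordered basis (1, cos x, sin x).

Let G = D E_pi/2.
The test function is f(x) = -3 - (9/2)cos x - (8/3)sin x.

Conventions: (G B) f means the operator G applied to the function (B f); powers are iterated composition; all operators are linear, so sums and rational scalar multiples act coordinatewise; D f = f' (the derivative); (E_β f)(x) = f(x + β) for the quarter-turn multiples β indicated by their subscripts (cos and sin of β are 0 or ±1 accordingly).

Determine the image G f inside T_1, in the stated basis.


E_pi/2 f = -3 - (8/3)cos x + (9/2)sin x
D E_pi/2 f = (9/2)cos x + (8/3)sin x

the result is g(x) = (9/2)cos x + (8/3)sin x


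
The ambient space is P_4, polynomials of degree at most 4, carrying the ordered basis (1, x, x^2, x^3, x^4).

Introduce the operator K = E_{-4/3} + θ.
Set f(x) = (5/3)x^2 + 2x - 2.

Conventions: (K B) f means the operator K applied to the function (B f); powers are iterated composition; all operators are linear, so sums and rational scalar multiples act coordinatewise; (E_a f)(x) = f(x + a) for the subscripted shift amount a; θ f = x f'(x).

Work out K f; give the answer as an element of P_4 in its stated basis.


g(x) = 5x^2 - (4/9)x - 46/27

E_{-4/3} f = (5/3)x^2 - (22/9)x - 46/27
θ f = (10/3)x^2 + 2x
(E_{-4/3} + θ) f = 5x^2 - (4/9)x - 46/27


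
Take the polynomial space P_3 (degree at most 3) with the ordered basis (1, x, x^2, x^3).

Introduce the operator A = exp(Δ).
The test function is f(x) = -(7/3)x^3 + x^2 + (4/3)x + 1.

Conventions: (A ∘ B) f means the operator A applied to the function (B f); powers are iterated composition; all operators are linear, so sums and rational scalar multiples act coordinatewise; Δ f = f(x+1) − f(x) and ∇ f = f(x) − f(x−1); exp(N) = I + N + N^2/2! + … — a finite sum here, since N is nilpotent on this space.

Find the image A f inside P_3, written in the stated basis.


g(x) = -(7/3)x^3 - 6x^2 - (32/3)x - 22/3

order-1 term: -7x^2 - 5x
order-2 term: -7x - 6
order-3 term: -7/3
the series for exp(Δ) f terminates at order 3
exp(Δ) f = -(7/3)x^3 - 6x^2 - (32/3)x - 22/3


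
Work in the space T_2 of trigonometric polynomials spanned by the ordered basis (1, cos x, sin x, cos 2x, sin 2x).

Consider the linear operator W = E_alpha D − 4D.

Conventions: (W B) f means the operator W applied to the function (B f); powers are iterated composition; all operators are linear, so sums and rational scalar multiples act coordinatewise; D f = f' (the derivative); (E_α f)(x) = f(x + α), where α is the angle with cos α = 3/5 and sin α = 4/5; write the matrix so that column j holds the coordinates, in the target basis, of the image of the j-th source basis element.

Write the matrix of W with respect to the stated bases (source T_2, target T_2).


image of 1: 0
image of cos x: -(4/5)cos x + (17/5)sin x
image of sin x: -(17/5)cos x - (4/5)sin x
image of cos 2x: -(48/25)cos 2x + (214/25)sin 2x
image of sin 2x: -(214/25)cos 2x - (48/25)sin 2x
each image's coordinates form column j of the matrix

the matrix is [[0, 0, 0, 0, 0]; [0, -4/5, -17/5, 0, 0]; [0, 17/5, -4/5, 0, 0]; [0, 0, 0, -48/25, -214/25]; [0, 0, 0, 214/25, -48/25]] (rows listed top to bottom)


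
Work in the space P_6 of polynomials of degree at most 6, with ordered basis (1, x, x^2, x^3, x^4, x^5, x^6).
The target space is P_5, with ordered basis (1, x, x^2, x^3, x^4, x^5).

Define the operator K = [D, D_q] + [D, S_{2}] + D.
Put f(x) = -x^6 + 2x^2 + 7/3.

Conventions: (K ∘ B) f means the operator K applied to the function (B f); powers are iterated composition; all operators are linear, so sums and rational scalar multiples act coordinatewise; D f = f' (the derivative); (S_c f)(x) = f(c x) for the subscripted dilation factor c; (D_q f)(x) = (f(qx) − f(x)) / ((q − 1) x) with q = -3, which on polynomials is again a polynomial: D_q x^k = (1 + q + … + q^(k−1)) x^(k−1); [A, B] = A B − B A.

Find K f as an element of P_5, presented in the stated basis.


g(x) = -198x^5 + 1276x^4 + 12x - 8

D_q f = 182x^5 - 4x
D D_q f = 910x^4 - 4
D f = -6x^5 + 4x
D_q D f = -366x^4 + 4
[D, D_q] f = 1276x^4 - 8
S_{2} f = -64x^6 + 8x^2 + 7/3
D S_{2} f = -384x^5 + 16x
D f = -6x^5 + 4x
S_{2} D f = -192x^5 + 8x
[D, S_{2}] f = -192x^5 + 8x
D f = -6x^5 + 4x
([D, D_q] + [D, S_{2}] + D) f = -198x^5 + 1276x^4 + 12x - 8


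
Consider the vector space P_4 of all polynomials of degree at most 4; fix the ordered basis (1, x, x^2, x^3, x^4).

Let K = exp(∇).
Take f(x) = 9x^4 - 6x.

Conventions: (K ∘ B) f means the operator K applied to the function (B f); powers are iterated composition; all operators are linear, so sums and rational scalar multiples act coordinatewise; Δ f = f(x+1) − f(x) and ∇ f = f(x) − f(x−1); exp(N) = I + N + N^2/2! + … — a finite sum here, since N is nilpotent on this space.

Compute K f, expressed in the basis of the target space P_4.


order-1 term: 36x^3 - 54x^2 + 36x - 15
order-2 term: 54x^2 - 108x + 63
order-3 term: 36x - 54
order-4 term: 9
the series for exp(∇) f terminates at order 4
exp(∇) f = 9x^4 + 36x^3 - 42x + 3

the image equals g(x) = 9x^4 + 36x^3 - 42x + 3


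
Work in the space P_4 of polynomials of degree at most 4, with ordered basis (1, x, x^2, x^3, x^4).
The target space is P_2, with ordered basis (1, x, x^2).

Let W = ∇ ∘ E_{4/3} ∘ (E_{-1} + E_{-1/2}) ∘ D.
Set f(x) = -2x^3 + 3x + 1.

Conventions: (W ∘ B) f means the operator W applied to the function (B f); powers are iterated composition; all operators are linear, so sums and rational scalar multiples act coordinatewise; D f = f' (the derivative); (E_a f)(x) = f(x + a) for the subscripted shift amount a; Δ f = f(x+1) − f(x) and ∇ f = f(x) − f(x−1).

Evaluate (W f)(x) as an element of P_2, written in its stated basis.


D f = -6x^2 + 3
E_{-1} D f = -6x^2 + 12x - 3
E_{-1/2} D f = -6x^2 + 6x + 3/2
(E_{-1} + E_{-1/2}) D f = -12x^2 + 18x - 3/2
E_{4/3} (E_{-1} + E_{-1/2}) D f = -12x^2 - 14x + 7/6
∇ E_{4/3} (E_{-1} + E_{-1/2}) D f = -24x - 2

the image equals g(x) = -24x - 2


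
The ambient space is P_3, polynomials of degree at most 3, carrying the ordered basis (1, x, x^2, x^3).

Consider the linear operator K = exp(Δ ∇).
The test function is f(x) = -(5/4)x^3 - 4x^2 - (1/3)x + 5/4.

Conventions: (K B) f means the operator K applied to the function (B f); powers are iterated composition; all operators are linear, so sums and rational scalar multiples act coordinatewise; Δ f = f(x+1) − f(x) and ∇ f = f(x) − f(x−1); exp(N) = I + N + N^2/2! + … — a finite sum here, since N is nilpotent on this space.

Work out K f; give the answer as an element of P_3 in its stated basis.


order-1 term: -(15/2)x - 8
the series for exp(Δ ∇) f terminates at order 1
exp(Δ ∇) f = -(5/4)x^3 - 4x^2 - (47/6)x - 27/4

the image equals g(x) = -(5/4)x^3 - 4x^2 - (47/6)x - 27/4


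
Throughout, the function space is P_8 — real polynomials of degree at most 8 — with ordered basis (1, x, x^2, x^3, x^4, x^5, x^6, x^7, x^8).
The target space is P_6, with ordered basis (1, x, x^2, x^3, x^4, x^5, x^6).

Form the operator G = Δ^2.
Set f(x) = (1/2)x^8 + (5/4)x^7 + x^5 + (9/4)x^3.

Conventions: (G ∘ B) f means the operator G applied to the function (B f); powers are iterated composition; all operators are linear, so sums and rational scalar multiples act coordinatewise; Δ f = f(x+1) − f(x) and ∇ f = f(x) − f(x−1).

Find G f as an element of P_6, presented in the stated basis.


Δ f = 4x^7 + (91/4)x^6 + (217/4)x^5 + (335/4)x^4 + (327/4)x^3 + 57x^2 + (49/2)x + 5
Δ Δ f = 28x^6 + (441/2)x^5 + (1505/2)x^4 + (2945/2)x^3 + (3431/2)x^2 + 1130x + 328

the result is g(x) = 28x^6 + (441/2)x^5 + (1505/2)x^4 + (2945/2)x^3 + (3431/2)x^2 + 1130x + 328


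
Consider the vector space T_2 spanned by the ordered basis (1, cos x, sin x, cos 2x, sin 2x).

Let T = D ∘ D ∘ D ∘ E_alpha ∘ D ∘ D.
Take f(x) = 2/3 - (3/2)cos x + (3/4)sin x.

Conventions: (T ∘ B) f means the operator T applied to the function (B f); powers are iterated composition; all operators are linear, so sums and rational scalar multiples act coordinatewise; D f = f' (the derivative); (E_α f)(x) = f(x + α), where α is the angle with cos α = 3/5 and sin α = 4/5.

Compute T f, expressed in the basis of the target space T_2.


the image equals g(x) = (33/20)cos x + (3/10)sin x

D f = (3/4)cos x + (3/2)sin x
D D f = (3/2)cos x - (3/4)sin x
E_alpha D D f = (3/10)cos x - (33/20)sin x
D E_alpha D D f = -(33/20)cos x - (3/10)sin x
D (D ∘ E_alpha ∘ D) D f = -(3/10)cos x + (33/20)sin x
D D (D ∘ E_alpha ∘ D) D f = (33/20)cos x + (3/10)sin x


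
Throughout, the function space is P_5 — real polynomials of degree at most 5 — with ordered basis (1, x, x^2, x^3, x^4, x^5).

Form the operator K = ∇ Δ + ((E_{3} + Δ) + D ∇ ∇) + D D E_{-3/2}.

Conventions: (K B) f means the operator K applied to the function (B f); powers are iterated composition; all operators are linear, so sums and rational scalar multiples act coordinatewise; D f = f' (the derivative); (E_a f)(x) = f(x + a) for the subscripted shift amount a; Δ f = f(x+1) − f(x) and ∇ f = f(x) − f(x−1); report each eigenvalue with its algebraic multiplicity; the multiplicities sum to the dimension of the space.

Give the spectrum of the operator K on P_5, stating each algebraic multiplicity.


image of 1: 1
image of x: x + 4
image of x^2: x^2 + 8x + 14
image of x^3: x^3 + 12x^2 + 42x + 25
image of x^4: x^4 + 16x^3 + 84x^2 + 100x + 87
image of x^5: x^5 + 20x^4 + 140x^3 + 250x^2 + 435x + 493/2
the matrix is upper triangular; its diagonal is (1, 1, 1, 1, 1, 1)
for a triangular matrix the eigenvalues are the diagonal entries, with algebraic multiplicity their repetition count

λ = 1 (multiplicity 6)


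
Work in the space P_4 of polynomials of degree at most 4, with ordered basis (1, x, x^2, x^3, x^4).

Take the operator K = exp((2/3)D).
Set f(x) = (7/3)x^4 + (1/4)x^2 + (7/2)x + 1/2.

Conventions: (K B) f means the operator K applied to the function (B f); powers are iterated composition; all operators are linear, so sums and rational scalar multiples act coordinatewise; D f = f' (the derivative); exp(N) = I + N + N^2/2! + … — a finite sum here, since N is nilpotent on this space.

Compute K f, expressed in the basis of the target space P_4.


the result is g(x) = (7/3)x^4 + (56/9)x^3 + (233/36)x^2 + (1069/162)x + 1655/486

order-1 term: (56/9)x^3 + (1/3)x + 7/3
order-2 term: (56/9)x^2 + 1/9
order-3 term: (224/81)x
order-4 term: 112/243
the series for exp((2/3)D) f terminates at order 4
exp((2/3)D) f = (7/3)x^4 + (56/9)x^3 + (233/36)x^2 + (1069/162)x + 1655/486


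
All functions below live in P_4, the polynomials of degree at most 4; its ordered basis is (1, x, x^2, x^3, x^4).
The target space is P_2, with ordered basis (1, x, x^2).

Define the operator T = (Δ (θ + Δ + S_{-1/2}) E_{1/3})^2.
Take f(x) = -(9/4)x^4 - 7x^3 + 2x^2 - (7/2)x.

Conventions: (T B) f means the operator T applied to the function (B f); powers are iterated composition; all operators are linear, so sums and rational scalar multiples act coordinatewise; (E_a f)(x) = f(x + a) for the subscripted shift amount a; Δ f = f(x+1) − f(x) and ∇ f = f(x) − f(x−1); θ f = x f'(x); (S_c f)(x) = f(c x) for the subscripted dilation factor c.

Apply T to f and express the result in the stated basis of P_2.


g(x) = -(40365/128)x^2 - (186327/128)x - 22231/16

E_{1/3} f = -(9/4)x^4 - 10x^3 - (13/2)x^2 - (29/6)x - 133/108
θ E_{1/3} f = -9x^4 - 30x^3 - 13x^2 - (29/6)x
Δ E_{1/3} f = -9x^3 - (87/2)x^2 - 52x - 283/12
S_{-1/2} E_{1/3} f = -(9/64)x^4 + (5/4)x^3 - (13/8)x^2 + (29/12)x - 133/108
(θ + Δ + S_{-1/2}) E_{1/3} f = -(585/64)x^4 - (151/4)x^3 - (465/8)x^2 - (653/12)x - 670/27
Δ ((θ + Δ + S_{-1/2}) E_{1/3}) f = -(585/16)x^3 - (5379/32)x^2 - (4257/16)x - 30611/192
E_{1/3} (Δ (θ + Δ + S_{-1/2}) E_{1/3}) f = -(585/16)x^3 - (6549/32)x^2 - (6245/16)x - 51485/192
θ E_{1/3} (Δ (θ + Δ + S_{-1/2}) E_{1/3}) f = -(1755/16)x^3 - (6549/16)x^2 - (6245/16)x
Δ E_{1/3} (Δ (θ + Δ + S_{-1/2}) E_{1/3}) f = -(1755/16)x^2 - 519x - 20209/32
S_{-1/2} E_{1/3} (Δ (θ + Δ + S_{-1/2}) E_{1/3}) f = (585/128)x^3 - (6549/128)x^2 + (6245/32)x - 51485/192
(θ + Δ + S_{-1/2}) E_{1/3} (Δ (θ + Δ + S_{-1/2}) E_{1/3}) f = -(13455/128)x^3 - (72981/128)x^2 - (22853/32)x - 172739/192
Δ ((θ + Δ + S_{-1/2}) E_{1/3}) (Δ (θ + Δ + S_{-1/2}) E_{1/3}) f = -(40365/128)x^2 - (186327/128)x - 22231/16


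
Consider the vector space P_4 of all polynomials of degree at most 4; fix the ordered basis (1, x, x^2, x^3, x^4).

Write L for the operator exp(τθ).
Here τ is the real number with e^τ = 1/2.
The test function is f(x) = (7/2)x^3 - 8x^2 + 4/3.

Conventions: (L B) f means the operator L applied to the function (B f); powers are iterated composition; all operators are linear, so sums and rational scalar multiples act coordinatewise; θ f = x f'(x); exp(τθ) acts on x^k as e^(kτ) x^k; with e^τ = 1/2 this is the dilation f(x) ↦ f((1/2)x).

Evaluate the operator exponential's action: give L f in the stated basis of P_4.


exp(τθ) x^k = e^(kτ) x^k; with e^τ = 1/2 this sends x^k to (1/2)^k x^k
x^2 ↦ 1/4 x^2
x^3 ↦ 1/8 x^3
applying this coordinatewise to f: exp(τθ) f = (7/16)x^3 - 2x^2 + 4/3

the result is g(x) = (7/16)x^3 - 2x^2 + 4/3


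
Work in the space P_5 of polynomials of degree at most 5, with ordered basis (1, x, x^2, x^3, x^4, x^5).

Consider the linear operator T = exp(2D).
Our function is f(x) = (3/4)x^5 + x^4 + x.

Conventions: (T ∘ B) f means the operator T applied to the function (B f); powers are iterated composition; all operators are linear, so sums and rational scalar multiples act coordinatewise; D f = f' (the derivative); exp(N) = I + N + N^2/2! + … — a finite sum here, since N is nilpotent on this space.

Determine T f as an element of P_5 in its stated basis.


order-1 term: (15/2)x^4 + 8x^3 + 2
order-2 term: 30x^3 + 24x^2
order-3 term: 60x^2 + 32x
order-4 term: 60x + 16
order-5 term: 24
the series for exp(2D) f terminates at order 5
exp(2D) f = (3/4)x^5 + (17/2)x^4 + 38x^3 + 84x^2 + 93x + 42

g(x) = (3/4)x^5 + (17/2)x^4 + 38x^3 + 84x^2 + 93x + 42


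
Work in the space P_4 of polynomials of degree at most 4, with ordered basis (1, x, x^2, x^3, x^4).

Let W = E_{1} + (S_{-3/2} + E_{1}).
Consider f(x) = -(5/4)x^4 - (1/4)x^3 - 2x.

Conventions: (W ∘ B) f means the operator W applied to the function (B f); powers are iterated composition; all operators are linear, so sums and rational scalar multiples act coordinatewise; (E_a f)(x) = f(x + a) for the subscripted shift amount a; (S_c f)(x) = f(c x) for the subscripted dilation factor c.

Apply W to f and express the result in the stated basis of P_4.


E_{1} f = -(5/4)x^4 - (21/4)x^3 - (33/4)x^2 - (31/4)x - 7/2
S_{-3/2} f = -(405/64)x^4 + (27/32)x^3 + 3x
E_{1} f = -(5/4)x^4 - (21/4)x^3 - (33/4)x^2 - (31/4)x - 7/2
(S_{-3/2} + E_{1}) f = -(485/64)x^4 - (141/32)x^3 - (33/4)x^2 - (19/4)x - 7/2
(E_{1} + (S_{-3/2} + E_{1})) f = -(565/64)x^4 - (309/32)x^3 - (33/2)x^2 - (25/2)x - 7

g(x) = -(565/64)x^4 - (309/32)x^3 - (33/2)x^2 - (25/2)x - 7


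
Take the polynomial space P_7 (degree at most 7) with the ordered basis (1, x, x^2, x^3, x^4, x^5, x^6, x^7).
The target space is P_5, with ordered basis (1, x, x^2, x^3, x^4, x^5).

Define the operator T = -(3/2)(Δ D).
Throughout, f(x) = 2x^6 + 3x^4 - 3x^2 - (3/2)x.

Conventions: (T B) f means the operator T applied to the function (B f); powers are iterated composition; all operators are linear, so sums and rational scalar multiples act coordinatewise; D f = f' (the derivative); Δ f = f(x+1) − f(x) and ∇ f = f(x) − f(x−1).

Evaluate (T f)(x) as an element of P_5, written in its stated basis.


D f = 12x^5 + 12x^3 - 6x - 3/2
Δ D f = 60x^4 + 120x^3 + 156x^2 + 96x + 18
(-(3/2)(Δ D)) f = -90x^4 - 180x^3 - 234x^2 - 144x - 27

the result is g(x) = -90x^4 - 180x^3 - 234x^2 - 144x - 27


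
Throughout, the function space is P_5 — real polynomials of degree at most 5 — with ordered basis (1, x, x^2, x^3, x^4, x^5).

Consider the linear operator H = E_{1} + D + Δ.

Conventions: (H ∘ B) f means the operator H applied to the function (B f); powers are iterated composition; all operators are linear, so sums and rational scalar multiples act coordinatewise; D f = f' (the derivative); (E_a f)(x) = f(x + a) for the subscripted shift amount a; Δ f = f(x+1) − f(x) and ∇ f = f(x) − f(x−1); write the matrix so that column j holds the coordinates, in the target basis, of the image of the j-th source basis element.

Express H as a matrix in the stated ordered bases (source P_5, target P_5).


the matrix is [[1, 3, 2, 2, 2, 2]; [0, 1, 6, 6, 8, 10]; [0, 0, 1, 9, 12, 20]; [0, 0, 0, 1, 12, 20]; [0, 0, 0, 0, 1, 15]; [0, 0, 0, 0, 0, 1]] (rows listed top to bottom)

image of 1: 1
image of x: x + 3
image of x^2: x^2 + 6x + 2
image of x^3: x^3 + 9x^2 + 6x + 2
image of x^4: x^4 + 12x^3 + 12x^2 + 8x + 2
image of x^5: x^5 + 15x^4 + 20x^3 + 20x^2 + 10x + 2
each image's coordinates form column j of the matrix


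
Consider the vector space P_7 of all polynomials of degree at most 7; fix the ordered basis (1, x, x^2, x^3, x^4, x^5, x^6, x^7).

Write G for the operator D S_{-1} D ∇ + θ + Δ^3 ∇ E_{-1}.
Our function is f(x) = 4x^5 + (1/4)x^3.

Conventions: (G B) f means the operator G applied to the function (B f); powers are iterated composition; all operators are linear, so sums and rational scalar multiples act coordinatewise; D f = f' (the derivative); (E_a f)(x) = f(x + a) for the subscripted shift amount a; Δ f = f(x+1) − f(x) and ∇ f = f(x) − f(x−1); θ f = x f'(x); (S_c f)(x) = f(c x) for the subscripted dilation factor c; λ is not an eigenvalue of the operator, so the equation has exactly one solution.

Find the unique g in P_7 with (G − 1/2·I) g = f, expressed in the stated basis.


the result is g(x) = (8/9)x^5 + (1/10)x^3 + (320/9)x^2 - (320/3)x - 1654/45

write g with unknown coordinates in the stated basis and equate coefficients in (G − 1/2·I) g = f
solving from the highest basis element down gives g = (8/9)x^5 + (1/10)x^3 + (320/9)x^2 - (320/3)x - 1654/45
check: G g = (40/9)x^5 + (3/10)x^3 + (160/9)x^2 - (160/3)x - 827/45
so G g − 1/2·g = 4x^5 + (1/4)x^3 = f ✓


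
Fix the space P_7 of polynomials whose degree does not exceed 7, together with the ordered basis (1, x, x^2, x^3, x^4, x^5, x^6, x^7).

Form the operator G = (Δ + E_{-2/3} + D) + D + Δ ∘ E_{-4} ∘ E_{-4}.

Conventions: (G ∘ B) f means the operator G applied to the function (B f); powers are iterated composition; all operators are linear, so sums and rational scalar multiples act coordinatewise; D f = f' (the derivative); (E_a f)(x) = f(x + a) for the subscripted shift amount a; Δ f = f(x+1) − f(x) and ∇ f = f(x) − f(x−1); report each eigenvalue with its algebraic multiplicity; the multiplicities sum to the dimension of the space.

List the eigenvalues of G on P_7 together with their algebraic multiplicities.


image of 1: 1
image of x: x + 10/3
image of x^2: x^2 + (20/3)x - 122/9
image of x^3: x^3 + 10x^2 - (122/3)x + 4582/27
image of x^4: x^4 + (40/3)x^3 - (244/3)x^2 + (18328/27)x - 137198/81
image of x^5: x^5 + (50/3)x^4 - (1220/9)x^3 + (45820/27)x^2 - (685990/81)x + 3878734/243
image of x^6: x^6 + 20x^5 - (610/3)x^4 + (91640/27)x^3 - (685990/27)x^2 + (7757468/81)x - 105336062/729
image of x^7: x^7 + (70/3)x^6 - (854/3)x^5 + (160370/27)x^4 - (4801930/81)x^3 + (27151138/81)x^2 - (737352434/729)x + 2785384942/2187
the matrix is upper triangular; its diagonal is (1, 1, 1, 1, 1, 1, 1, 1)
for a triangular matrix the eigenvalues are the diagonal entries, with algebraic multiplicity their repetition count

λ = 1 (multiplicity 8)


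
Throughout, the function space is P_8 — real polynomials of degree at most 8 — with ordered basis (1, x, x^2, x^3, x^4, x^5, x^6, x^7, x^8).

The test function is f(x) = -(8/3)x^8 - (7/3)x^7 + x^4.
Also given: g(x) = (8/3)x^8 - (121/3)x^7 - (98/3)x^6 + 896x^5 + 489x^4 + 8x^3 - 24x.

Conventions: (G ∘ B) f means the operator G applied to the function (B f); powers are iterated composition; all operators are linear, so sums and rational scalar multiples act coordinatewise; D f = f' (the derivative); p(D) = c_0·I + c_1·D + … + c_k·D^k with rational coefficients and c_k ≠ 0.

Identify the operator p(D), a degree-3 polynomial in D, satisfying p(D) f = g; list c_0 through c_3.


D^0 f = -(8/3)x^8 - (7/3)x^7 + x^4
D^1 f = -(64/3)x^7 - (49/3)x^6 + 4x^3
D^2 f = -(448/3)x^6 - 98x^5 + 12x^2
D^3 f = -896x^5 - 490x^4 + 24x
matching coefficients of g against c_0 f + c_1 Df + … from the top degree down determines the c_i
solution: c_0 = -1, c_1 = 2, c_2 = 0, c_3 = -1

p(D) = -I + 2·D − D^3, i.e. c_0 = -1, c_1 = 2, c_2 = 0, c_3 = -1


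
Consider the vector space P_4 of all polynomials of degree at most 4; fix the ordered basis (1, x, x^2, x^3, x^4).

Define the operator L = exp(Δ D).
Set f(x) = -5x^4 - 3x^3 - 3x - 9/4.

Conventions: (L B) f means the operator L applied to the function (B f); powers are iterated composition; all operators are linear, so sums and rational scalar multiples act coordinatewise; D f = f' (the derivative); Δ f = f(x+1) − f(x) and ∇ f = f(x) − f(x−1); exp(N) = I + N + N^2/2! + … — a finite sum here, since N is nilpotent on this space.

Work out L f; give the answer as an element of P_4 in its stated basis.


order-1 term: -60x^2 - 78x - 29
order-2 term: -60
the series for exp(Δ D) f terminates at order 2
exp(Δ D) f = -5x^4 - 3x^3 - 60x^2 - 81x - 365/4

g(x) = -5x^4 - 3x^3 - 60x^2 - 81x - 365/4


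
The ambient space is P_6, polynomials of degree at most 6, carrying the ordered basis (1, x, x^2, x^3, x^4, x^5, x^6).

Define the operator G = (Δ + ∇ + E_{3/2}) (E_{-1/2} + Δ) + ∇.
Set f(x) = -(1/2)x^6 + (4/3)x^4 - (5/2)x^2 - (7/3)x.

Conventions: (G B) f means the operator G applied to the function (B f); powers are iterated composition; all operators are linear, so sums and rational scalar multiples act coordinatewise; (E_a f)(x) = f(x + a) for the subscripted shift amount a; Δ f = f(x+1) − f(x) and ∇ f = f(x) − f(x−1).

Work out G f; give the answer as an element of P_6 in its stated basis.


the result is g(x) = -(1/2)x^6 - 15x^5 - (131/3)x^4 - (1265/6)x^3 - 292x^2 - (13907/48)x - 5249/48

E_{-1/2} f = -(1/2)x^6 + (3/2)x^5 - (13/24)x^4 - (17/12)x^3 - (31/32)x^2 - (13/32)x + 79/128
Δ f = -3x^5 - (15/2)x^4 - (14/3)x^3 + (1/2)x^2 - (8/3)x - 4
(E_{-1/2} + Δ) f = -(1/2)x^6 - (3/2)x^5 - (193/24)x^4 - (73/12)x^3 - (15/32)x^2 - (295/96)x - 433/128
Δ (E_{-1/2} + Δ) f = -3x^5 - 15x^4 - (343/6)x^3 - 89x^2 - (2969/48)x - 59/3
∇ (E_{-1/2} + Δ) f = -3x^5 - (163/6)x^3 + (45/2)x^2 - (497/48)x - 79/48
E_{3/2} (E_{-1/2} + Δ) f = -(1/2)x^6 - 6x^5 - (217/6)x^4 - (731/6)x^3 - 225x^2 - (10313/48)x - 699/8
(Δ + ∇ + E_{3/2}) (E_{-1/2} + Δ) f = -(1/2)x^6 - 12x^5 - (307/6)x^4 - (1237/6)x^3 - (583/2)x^2 - (4593/16)x - 1739/16
∇ f = -3x^5 + (15/2)x^4 - (14/3)x^3 - (1/2)x^2 - (8/3)x - 2/3
((Δ + ∇ + E_{3/2}) (E_{-1/2} + Δ) + ∇) f = -(1/2)x^6 - 15x^5 - (131/3)x^4 - (1265/6)x^3 - 292x^2 - (13907/48)x - 5249/48


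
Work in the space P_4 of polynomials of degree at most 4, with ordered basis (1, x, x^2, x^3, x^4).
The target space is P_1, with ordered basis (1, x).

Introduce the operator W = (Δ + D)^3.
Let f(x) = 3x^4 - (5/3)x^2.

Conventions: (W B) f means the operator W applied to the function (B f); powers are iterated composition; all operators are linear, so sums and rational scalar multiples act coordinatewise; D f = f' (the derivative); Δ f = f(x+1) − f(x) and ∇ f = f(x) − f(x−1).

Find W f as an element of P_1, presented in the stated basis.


Δ f = 12x^3 + 18x^2 + (26/3)x + 4/3
D f = 12x^3 - (10/3)x
(Δ + D) f = 24x^3 + 18x^2 + (16/3)x + 4/3
Δ (Δ + D) f = 72x^2 + 108x + 142/3
D (Δ + D) f = 72x^2 + 36x + 16/3
(Δ + D) (Δ + D) f = 144x^2 + 144x + 158/3
Δ (Δ + D) (Δ + D) f = 288x + 288
D (Δ + D) (Δ + D) f = 288x + 144
(Δ + D) (Δ + D) (Δ + D) f = 576x + 432

the image equals g(x) = 576x + 432


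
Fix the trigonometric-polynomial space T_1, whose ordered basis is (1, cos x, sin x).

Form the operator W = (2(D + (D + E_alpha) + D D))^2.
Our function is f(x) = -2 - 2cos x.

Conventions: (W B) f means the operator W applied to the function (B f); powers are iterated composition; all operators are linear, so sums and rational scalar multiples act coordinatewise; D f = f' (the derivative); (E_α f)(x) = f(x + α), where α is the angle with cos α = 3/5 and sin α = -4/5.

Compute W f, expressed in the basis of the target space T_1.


D f = 2sin x
D f = 2sin x
E_alpha f = -2 - (6/5)cos x - (8/5)sin x
(D + E_alpha) f = -2 - (6/5)cos x + (2/5)sin x
D f = 2sin x
D D f = 2cos x
(D + (D + E_alpha) + D D) f = -2 + (4/5)cos x + (12/5)sin x
(2(D + (D + E_alpha) + D D)) f = -4 + (8/5)cos x + (24/5)sin x
D (2(D + (D + E_alpha) + D D)) f = (24/5)cos x - (8/5)sin x
D (2(D + (D + E_alpha) + D D)) f = (24/5)cos x - (8/5)sin x
E_alpha (2(D + (D + E_alpha) + D D)) f = -4 - (72/25)cos x + (104/25)sin x
(D + E_alpha) (2(D + (D + E_alpha) + D D)) f = -4 + (48/25)cos x + (64/25)sin x
D (2(D + (D + E_alpha) + D D)) f = (24/5)cos x - (8/5)sin x
D D (2(D + (D + E_alpha) + D D)) f = -(8/5)cos x - (24/5)sin x
(D + (D + E_alpha) + D D) (2(D + (D + E_alpha) + D D)) f = -4 + (128/25)cos x - (96/25)sin x
(2(D + (D + E_alpha) + D D)) (2(D + (D + E_alpha) + D D)) f = -8 + (256/25)cos x - (192/25)sin x

the image equals g(x) = -8 + (256/25)cos x - (192/25)sin x


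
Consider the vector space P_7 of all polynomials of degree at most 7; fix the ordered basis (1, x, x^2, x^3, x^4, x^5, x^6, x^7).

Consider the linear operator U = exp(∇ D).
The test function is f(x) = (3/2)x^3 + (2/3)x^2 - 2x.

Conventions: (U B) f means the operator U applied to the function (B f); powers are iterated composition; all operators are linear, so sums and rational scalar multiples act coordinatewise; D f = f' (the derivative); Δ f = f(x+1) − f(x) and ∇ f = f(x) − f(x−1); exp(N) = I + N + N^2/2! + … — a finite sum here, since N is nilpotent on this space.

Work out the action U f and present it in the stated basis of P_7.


the image equals g(x) = (3/2)x^3 + (2/3)x^2 + 7x - 19/6

order-1 term: 9x - 19/6
the series for exp(∇ D) f terminates at order 1
exp(∇ D) f = (3/2)x^3 + (2/3)x^2 + 7x - 19/6


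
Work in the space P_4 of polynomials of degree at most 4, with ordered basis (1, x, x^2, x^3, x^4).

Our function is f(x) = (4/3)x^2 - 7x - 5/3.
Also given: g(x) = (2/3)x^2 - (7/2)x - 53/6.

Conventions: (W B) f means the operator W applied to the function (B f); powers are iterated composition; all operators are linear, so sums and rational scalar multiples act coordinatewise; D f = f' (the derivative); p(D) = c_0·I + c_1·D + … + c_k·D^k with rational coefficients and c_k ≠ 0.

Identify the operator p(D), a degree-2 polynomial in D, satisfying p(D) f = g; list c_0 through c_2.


p(D) = (1/2)·I − 3·D^2, i.e. c_0 = 1/2, c_1 = 0, c_2 = -3

D^0 f = (4/3)x^2 - 7x - 5/3
D^1 f = (8/3)x - 7
D^2 f = 8/3
matching coefficients of g against c_0 f + c_1 Df + … from the top degree down determines the c_i
solution: c_0 = 1/2, c_1 = 0, c_2 = -3


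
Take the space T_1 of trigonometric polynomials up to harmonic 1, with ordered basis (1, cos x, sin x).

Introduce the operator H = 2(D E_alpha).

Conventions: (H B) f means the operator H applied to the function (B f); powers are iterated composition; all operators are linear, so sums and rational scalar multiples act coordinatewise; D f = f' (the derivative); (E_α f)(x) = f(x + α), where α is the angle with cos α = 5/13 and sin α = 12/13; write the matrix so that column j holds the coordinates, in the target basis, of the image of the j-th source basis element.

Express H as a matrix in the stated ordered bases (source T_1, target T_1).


image of 1: 0
image of cos x: -(24/13)cos x - (10/13)sin x
image of sin x: (10/13)cos x - (24/13)sin x
each image's coordinates form column j of the matrix

the matrix is [[0, 0, 0]; [0, -24/13, 10/13]; [0, -10/13, -24/13]] (rows listed top to bottom)


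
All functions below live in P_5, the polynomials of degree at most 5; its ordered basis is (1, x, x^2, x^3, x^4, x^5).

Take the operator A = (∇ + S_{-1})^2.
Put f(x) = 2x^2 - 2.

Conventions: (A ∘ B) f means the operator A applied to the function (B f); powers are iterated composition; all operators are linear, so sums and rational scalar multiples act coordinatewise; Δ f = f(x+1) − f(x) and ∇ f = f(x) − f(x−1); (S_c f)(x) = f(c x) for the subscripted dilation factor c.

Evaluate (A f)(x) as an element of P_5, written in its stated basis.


g(x) = 2x^2 - 2

∇ f = 4x - 2
S_{-1} f = 2x^2 - 2
(∇ + S_{-1}) f = 2x^2 + 4x - 4
∇ (∇ + S_{-1}) f = 4x + 2
S_{-1} (∇ + S_{-1}) f = 2x^2 - 4x - 4
(∇ + S_{-1}) (∇ + S_{-1}) f = 2x^2 - 2


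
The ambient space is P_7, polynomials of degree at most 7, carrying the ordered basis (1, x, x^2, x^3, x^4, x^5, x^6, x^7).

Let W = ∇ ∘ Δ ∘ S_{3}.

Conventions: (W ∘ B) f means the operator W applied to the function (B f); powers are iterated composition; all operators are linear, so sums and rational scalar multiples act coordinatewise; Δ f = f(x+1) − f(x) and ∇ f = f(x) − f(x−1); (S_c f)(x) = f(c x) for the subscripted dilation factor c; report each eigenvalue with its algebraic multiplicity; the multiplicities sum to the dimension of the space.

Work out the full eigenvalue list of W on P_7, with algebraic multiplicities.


λ = 0 (multiplicity 8)

image of 1: 0
image of x: 0
image of x^2: 18
image of x^3: 162x
image of x^4: 972x^2 + 162
image of x^5: 4860x^3 + 2430x
image of x^6: 21870x^4 + 21870x^2 + 1458
image of x^7: 91854x^5 + 153090x^3 + 30618x
the matrix is upper triangular; its diagonal is (0, 0, 0, 0, 0, 0, 0, 0)
for a triangular matrix the eigenvalues are the diagonal entries, with algebraic multiplicity their repetition count


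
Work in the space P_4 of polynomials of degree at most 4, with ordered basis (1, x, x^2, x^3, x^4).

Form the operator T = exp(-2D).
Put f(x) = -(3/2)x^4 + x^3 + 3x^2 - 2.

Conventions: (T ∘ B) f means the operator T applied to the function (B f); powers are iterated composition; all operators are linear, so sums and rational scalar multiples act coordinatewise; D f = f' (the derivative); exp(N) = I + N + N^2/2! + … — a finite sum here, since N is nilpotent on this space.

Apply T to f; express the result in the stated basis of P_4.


the result is g(x) = -(3/2)x^4 + 13x^3 - 39x^2 + 48x - 22

order-1 term: 12x^3 - 6x^2 - 12x
order-2 term: -36x^2 + 12x + 12
order-3 term: 48x - 8
order-4 term: -24
the series for exp(-2D) f terminates at order 4
exp(-2D) f = -(3/2)x^4 + 13x^3 - 39x^2 + 48x - 22


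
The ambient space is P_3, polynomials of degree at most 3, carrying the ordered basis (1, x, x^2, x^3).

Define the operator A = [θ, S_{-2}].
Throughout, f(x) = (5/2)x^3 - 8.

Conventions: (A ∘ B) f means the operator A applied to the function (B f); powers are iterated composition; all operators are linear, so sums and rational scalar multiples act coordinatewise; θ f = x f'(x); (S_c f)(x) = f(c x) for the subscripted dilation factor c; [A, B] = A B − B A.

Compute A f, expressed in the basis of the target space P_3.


the image equals g(x) = 0

S_{-2} f = -20x^3 - 8
θ S_{-2} f = -60x^3
θ f = (15/2)x^3
S_{-2} θ f = -60x^3
[θ, S_{-2}] f = 0


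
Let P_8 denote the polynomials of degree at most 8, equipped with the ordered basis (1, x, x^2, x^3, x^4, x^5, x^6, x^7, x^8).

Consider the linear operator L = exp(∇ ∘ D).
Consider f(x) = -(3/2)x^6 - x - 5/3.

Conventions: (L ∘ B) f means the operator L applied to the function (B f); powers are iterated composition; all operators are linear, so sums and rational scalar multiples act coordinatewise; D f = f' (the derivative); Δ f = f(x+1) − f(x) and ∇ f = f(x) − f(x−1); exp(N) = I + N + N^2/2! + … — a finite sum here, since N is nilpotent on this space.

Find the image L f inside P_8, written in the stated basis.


g(x) = -(3/2)x^6 - 45x^4 + 90x^3 - 360x^2 + 584x - 1517/3

order-1 term: -45x^4 + 90x^3 - 90x^2 + 45x - 9
order-2 term: -270x^2 + 540x - 315
order-3 term: -180
the series for exp(∇ ∘ D) f terminates at order 3
exp(∇ ∘ D) f = -(3/2)x^6 - 45x^4 + 90x^3 - 360x^2 + 584x - 1517/3


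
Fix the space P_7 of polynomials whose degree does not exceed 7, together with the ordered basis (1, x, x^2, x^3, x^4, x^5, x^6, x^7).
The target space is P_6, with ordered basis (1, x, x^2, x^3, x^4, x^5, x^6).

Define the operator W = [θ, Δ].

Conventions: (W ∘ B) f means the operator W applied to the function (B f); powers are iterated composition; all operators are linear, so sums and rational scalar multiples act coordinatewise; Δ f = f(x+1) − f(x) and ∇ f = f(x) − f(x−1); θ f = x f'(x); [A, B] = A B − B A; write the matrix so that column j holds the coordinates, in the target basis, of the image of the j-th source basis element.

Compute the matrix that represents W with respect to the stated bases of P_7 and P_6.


the matrix is [[0, -1, -2, -3, -4, -5, -6, -7]; [0, 0, -2, -6, -12, -20, -30, -42]; [0, 0, 0, -3, -12, -30, -60, -105]; [0, 0, 0, 0, -4, -20, -60, -140]; [0, 0, 0, 0, 0, -5, -30, -105]; [0, 0, 0, 0, 0, 0, -6, -42]; [0, 0, 0, 0, 0, 0, 0, -7]] (rows listed top to bottom)

image of 1: 0
image of x: -1
image of x^2: -2x - 2
image of x^3: -3x^2 - 6x - 3
image of x^4: -4x^3 - 12x^2 - 12x - 4
image of x^5: -5x^4 - 20x^3 - 30x^2 - 20x - 5
image of x^6: -6x^5 - 30x^4 - 60x^3 - 60x^2 - 30x - 6
image of x^7: -7x^6 - 42x^5 - 105x^4 - 140x^3 - 105x^2 - 42x - 7
each image's coordinates form column j of the matrix
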